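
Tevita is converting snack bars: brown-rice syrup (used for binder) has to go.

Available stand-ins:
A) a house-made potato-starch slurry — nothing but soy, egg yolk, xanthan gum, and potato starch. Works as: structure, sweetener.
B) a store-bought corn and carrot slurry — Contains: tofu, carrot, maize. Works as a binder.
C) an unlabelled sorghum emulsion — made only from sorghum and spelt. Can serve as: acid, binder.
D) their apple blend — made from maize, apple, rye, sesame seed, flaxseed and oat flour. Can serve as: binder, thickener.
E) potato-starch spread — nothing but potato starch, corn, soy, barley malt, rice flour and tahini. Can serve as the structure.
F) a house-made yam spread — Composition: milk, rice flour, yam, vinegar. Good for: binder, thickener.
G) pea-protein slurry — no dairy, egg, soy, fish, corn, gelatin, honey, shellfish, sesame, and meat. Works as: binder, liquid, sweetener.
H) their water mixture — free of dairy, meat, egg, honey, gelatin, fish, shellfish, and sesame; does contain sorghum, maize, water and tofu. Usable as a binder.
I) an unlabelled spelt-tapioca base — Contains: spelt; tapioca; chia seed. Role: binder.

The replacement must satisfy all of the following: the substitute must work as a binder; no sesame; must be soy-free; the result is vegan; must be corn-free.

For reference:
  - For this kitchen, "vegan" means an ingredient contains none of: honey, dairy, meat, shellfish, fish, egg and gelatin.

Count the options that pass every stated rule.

3

A: not usable as a binder; has egg yolk, so not vegan (and 1 more) — out
B: has maize, so not corn-free; has tofu, so not soy-free — reject
C: works as a binder, vegan, no soy — OK
D: has maize, so not corn-free; has sesame seed, so not sesame-free — out
E: not usable as a binder; has corn, so not corn-free (and 2 more) — out
F: has milk, so not vegan — reject
G: all constraints satisfied — valid
H: has maize, so not corn-free; has tofu, so not soy-free — reject
I: every rule checks out — keep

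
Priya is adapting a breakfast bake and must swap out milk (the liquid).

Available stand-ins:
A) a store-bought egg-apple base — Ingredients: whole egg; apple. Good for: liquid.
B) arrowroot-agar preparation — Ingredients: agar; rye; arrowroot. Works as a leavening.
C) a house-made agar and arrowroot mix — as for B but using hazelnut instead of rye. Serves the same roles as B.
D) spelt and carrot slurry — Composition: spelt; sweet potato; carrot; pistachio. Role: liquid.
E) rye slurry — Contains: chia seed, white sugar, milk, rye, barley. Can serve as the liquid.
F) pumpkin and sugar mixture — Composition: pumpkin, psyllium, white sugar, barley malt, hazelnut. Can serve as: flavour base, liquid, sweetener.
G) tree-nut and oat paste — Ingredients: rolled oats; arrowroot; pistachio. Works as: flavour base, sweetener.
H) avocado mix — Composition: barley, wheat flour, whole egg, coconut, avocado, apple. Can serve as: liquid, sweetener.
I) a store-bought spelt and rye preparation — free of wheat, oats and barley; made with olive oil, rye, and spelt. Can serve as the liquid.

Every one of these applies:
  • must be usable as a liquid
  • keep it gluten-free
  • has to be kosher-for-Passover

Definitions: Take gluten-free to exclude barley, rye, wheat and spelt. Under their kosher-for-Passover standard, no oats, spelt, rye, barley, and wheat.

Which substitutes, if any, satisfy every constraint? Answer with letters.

A: all constraints satisfied — OK
B: not usable as a liquid; has rye, so not gluten-free (and 1 more) — reject
C: not usable as a liquid — no
D: has spelt, so not gluten-free; has spelt, so not kosher-for-Passover — no
E: has barley, so not gluten-free; has barley, so not kosher-for-Passover — reject
F: has barley malt, so not gluten-free; has barley malt, so not kosher-for-Passover — reject
G: not usable as a liquid; has rolled oats, so not kosher-for-Passover — out
H: has barley, so not gluten-free; has barley, so not kosher-for-Passover — reject
I: has rye, so not gluten-free; has rye, so not kosher-for-Passover — reject

A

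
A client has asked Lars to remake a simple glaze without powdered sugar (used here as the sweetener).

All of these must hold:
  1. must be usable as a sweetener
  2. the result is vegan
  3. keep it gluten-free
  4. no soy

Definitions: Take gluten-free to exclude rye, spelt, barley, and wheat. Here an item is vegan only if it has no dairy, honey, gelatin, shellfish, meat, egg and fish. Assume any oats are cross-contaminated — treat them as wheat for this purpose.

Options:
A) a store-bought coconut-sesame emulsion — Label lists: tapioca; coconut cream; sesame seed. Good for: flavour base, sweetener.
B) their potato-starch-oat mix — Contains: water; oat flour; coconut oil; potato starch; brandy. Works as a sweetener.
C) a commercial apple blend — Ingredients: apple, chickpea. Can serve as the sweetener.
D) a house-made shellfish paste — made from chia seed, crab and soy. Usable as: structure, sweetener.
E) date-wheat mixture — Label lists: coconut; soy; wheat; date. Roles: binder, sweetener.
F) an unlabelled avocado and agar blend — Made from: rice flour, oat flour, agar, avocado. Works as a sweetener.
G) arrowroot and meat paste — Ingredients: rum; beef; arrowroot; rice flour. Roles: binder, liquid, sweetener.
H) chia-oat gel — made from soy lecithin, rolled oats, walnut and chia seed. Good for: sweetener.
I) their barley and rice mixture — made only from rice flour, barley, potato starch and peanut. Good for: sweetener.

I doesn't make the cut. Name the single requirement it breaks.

usable as a sweetener: satisfied
gluten-free: has barley — fails
vegan: satisfied
soy-free: satisfied

gluten-free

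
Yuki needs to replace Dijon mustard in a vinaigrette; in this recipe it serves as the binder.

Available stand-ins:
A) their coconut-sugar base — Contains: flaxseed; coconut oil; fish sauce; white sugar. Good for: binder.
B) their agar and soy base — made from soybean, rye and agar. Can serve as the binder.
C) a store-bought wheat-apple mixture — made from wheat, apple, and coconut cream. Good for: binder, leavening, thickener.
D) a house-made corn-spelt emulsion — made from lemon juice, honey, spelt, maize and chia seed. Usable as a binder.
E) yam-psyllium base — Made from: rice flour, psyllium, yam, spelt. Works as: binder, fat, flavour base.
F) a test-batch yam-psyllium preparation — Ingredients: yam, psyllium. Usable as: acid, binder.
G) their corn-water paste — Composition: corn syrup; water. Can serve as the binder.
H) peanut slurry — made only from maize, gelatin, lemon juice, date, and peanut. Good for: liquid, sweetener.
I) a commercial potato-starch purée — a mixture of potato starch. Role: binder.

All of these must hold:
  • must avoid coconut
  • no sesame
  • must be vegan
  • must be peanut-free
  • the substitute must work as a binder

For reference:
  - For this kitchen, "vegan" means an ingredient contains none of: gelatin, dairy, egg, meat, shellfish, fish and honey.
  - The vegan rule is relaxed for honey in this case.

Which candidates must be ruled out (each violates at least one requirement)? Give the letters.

A: has fish sauce, so not vegan; has coconut oil, so not coconut-free — reject
B: no peanut, no sesame — keep
C: has coconut cream, so not coconut-free — out
D: honey is permitted under the vegan carve-out; nothing else excluded — OK
E: no peanut, vegan — valid
F: nothing on the exclusion list — keep
G: no sesame, no peanut — OK
H: not usable as a binder; has gelatin, so not vegan (and 1 more) — reject
I: nothing on the exclusion list — valid

A, C, H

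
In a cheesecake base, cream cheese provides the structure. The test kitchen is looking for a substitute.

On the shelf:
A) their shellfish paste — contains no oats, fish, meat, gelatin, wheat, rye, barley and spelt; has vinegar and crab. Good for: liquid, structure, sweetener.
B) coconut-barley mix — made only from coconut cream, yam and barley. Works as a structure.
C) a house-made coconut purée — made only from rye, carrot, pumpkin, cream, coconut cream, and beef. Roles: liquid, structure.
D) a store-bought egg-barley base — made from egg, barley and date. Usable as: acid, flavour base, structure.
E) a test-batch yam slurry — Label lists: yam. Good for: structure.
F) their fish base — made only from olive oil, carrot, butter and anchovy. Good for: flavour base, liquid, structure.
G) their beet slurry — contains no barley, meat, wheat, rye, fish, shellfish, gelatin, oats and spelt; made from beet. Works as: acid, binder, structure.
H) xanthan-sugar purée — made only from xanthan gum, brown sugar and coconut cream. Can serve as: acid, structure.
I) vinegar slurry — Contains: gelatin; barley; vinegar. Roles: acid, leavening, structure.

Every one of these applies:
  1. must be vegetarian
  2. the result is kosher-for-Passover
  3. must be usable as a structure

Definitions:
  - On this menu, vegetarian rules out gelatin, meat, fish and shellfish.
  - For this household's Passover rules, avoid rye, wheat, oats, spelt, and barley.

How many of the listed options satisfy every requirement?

A: has crab, so not vegetarian — no
B: has barley, so not kosher-for-Passover — no
C: has beef, so not vegetarian; has rye, so not kosher-for-Passover — reject
D: has barley, so not kosher-for-Passover — out
E: only yam; none excluded — valid
F: has anchovy, so not vegetarian — reject
G: works as a structure, kosher-for-Passover, vegetarian — OK
H: nothing on the exclusion list — OK
I: has gelatin, so not vegetarian; has barley, so not kosher-for-Passover — no

3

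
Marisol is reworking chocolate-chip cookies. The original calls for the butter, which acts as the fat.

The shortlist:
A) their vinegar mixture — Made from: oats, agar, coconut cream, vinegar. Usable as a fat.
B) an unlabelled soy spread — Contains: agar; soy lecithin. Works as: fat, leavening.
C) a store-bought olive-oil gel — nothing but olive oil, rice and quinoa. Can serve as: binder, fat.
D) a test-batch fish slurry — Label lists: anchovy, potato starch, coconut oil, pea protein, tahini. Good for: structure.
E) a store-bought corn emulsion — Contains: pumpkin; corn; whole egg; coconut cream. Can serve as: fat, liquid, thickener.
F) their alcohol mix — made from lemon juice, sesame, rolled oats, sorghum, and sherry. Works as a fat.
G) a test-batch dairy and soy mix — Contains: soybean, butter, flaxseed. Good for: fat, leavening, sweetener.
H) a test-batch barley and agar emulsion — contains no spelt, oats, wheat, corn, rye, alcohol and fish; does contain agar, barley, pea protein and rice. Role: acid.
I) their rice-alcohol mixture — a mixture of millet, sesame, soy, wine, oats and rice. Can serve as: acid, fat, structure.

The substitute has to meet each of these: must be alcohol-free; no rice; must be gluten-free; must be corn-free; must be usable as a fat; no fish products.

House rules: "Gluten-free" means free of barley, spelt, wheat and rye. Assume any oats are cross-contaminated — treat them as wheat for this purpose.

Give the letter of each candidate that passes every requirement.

B, G

A: has oats, so not gluten-free — out
B: only soy lecithin and agar; none excluded — keep
C: has rice, so not rice-free — reject
D: not usable as a fat; has anchovy, so not fish-free — out
E: has corn, so not corn-free — out
F: has rolled oats, so not gluten-free; has sherry, so not alcohol-free — no
G: works as a fat, no fish, no alcohol — OK
H: not usable as a fat; has barley, so not gluten-free (and 1 more) — reject
I: has oats, so not gluten-free; has rice, so not rice-free (and 1 more) — no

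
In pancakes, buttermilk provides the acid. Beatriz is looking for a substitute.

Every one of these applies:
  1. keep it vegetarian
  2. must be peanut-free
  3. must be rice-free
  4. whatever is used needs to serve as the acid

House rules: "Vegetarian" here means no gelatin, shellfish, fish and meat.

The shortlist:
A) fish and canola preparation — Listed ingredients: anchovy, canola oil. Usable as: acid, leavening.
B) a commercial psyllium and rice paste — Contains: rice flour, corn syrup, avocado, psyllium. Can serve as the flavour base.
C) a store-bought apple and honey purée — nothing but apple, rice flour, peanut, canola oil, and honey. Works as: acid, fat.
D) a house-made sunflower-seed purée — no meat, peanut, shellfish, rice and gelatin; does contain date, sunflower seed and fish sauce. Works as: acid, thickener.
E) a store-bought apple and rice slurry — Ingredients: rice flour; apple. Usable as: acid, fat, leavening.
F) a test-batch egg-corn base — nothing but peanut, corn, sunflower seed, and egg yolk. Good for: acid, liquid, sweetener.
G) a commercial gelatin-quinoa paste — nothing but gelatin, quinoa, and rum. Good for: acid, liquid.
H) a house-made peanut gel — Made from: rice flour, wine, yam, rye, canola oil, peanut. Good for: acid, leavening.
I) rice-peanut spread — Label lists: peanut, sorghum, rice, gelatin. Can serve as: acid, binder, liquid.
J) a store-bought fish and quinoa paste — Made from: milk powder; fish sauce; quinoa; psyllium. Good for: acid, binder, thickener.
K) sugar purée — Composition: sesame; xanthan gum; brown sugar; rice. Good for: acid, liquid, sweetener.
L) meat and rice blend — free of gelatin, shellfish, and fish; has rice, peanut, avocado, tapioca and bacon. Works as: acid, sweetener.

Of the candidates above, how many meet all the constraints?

0

A: has anchovy, so not vegetarian — out
B: not usable as an acid; has rice flour, so not rice-free — no
C: has rice flour, so not rice-free; has peanut, so not peanut-free — no
D: has fish sauce, so not vegetarian — out
E: has rice flour, so not rice-free — no
F: has peanut, so not peanut-free — no
G: has gelatin, so not vegetarian — out
H: has rice flour, so not rice-free; has peanut, so not peanut-free — out
I: has gelatin, so not vegetarian; has rice, so not rice-free (and 1 more) — reject
J: has fish sauce, so not vegetarian — out
K: has rice, so not rice-free — out
L: has bacon, so not vegetarian; has rice, so not rice-free (and 1 more) — reject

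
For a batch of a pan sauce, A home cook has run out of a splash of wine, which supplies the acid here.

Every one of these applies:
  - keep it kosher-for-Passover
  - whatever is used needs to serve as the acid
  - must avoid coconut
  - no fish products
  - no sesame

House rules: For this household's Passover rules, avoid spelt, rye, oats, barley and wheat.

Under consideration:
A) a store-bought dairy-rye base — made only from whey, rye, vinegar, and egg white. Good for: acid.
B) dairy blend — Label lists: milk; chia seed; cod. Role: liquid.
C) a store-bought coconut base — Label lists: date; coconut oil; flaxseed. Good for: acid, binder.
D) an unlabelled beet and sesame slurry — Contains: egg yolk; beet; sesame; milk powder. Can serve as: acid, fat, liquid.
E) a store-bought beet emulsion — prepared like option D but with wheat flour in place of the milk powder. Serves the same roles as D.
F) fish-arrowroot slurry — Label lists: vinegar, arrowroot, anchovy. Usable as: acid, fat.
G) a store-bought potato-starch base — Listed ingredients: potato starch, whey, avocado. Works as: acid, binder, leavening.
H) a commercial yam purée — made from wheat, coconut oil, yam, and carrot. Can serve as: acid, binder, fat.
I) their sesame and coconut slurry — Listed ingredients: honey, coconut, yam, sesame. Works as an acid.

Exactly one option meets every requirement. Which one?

G

A: has rye, so not kosher-for-Passover — out
B: not usable as an acid; has cod, so not fish-free — out
C: has coconut oil, so not coconut-free — reject
D: has sesame, so not sesame-free — reject
E: has wheat flour, so not kosher-for-Passover; has sesame, so not sesame-free — reject
F: has anchovy, so not fish-free — reject
G: only whey, potato starch and avocado; none excluded — OK
H: has wheat, so not kosher-for-Passover; has coconut oil, so not coconut-free — no
I: has coconut, so not coconut-free; has sesame, so not sesame-free — no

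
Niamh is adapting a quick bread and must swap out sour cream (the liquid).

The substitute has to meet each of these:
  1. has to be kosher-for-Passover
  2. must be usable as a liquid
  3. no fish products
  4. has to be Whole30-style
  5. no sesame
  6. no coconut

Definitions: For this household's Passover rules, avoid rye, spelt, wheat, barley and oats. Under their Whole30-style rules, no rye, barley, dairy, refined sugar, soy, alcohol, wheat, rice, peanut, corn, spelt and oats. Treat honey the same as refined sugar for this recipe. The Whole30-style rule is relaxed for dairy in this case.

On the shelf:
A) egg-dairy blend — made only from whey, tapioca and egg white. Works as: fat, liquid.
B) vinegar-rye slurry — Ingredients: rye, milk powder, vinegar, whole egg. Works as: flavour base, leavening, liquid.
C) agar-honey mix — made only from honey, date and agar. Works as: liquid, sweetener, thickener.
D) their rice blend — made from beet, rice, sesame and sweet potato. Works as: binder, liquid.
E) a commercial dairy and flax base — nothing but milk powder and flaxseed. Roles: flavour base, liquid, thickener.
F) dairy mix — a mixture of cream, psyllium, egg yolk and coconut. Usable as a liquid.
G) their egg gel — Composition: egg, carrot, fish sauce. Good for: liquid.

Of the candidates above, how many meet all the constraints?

A: dairy is permitted under the Whole30-style carve-out; nothing else excluded — keep
B: has rye, so not kosher-for-Passover; has rye, so not Whole30-style — no
C: has honey, so not Whole30-style — reject
D: has rice, so not Whole30-style; has sesame, so not sesame-free — reject
E: dairy is permitted under the Whole30-style carve-out; nothing else excluded — keep
F: has coconut, so not coconut-free — no
G: has fish sauce, so not fish-free — reject

2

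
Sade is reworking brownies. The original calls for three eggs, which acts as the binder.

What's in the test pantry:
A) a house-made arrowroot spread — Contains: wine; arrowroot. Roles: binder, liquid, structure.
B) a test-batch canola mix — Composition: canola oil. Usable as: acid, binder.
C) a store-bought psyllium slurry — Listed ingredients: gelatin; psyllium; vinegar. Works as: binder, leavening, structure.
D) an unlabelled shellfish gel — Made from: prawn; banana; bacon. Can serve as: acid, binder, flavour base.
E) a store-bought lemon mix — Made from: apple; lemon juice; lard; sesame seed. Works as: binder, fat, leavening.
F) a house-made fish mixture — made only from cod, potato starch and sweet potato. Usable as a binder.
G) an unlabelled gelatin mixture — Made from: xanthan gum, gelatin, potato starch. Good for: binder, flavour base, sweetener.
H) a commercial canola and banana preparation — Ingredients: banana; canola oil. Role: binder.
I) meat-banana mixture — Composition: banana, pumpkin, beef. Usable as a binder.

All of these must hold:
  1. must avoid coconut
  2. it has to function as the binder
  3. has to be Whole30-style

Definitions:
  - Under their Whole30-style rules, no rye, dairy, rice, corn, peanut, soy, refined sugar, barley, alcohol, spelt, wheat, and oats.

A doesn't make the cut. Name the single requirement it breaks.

Whole30-style

usable as a binder: satisfied
Whole30-style: has wine — fails
coconut-free: satisfied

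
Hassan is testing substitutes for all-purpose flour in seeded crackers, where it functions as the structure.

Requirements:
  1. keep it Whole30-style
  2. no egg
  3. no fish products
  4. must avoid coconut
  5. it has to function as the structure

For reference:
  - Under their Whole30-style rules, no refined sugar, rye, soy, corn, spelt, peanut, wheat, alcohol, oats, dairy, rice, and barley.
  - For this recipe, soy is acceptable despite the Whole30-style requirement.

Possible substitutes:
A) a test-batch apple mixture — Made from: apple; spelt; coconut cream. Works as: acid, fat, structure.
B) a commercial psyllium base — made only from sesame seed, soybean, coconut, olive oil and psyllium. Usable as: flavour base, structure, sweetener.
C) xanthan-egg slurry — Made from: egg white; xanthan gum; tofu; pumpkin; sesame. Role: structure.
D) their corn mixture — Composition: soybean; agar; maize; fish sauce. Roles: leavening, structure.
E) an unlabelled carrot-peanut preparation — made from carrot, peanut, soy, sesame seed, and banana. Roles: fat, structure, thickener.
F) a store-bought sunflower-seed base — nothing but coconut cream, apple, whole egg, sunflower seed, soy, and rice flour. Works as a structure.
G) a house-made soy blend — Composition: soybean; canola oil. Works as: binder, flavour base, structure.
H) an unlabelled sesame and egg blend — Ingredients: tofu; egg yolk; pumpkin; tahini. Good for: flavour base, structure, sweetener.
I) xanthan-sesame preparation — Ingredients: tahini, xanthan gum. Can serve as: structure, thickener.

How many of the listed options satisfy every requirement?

2

A: has spelt, so not Whole30-style; has coconut cream, so not coconut-free — out
B: has coconut, so not coconut-free — reject
C: has egg white, so not egg-free — out
D: has maize, so not Whole30-style; has fish sauce, so not fish-free — out
E: has peanut, so not Whole30-style — no
F: has rice flour, so not Whole30-style; has coconut cream, so not coconut-free (and 1 more) — out
G: soy is permitted under the Whole30-style carve-out; nothing else excluded — keep
H: has egg yolk, so not egg-free — no
I: only tahini and xanthan gum; none excluded — OK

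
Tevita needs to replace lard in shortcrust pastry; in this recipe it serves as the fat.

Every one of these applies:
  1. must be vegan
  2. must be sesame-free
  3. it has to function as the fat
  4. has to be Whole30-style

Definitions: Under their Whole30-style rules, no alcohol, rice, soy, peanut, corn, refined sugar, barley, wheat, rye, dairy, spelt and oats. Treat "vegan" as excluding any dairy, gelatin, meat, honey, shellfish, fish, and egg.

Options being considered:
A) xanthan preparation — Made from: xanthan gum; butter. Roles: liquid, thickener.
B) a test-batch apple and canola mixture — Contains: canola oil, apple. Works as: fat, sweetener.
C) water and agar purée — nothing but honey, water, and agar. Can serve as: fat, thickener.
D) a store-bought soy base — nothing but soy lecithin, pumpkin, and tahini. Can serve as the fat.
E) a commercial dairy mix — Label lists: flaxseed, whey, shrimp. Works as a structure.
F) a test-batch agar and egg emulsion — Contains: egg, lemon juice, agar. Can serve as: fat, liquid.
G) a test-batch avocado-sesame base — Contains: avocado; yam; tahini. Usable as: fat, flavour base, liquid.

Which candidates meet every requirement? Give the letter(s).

A: not usable as a fat; has butter, so not Whole30-style (and 1 more) — reject
B: only canola oil and apple; none excluded — OK
C: has honey, so not vegan — no
D: has soy lecithin, so not Whole30-style; has tahini, so not sesame-free — out
E: not usable as a fat; has whey, so not Whole30-style (and 1 more) — reject
F: has egg, so not vegan — no
G: has tahini, so not sesame-free — out

B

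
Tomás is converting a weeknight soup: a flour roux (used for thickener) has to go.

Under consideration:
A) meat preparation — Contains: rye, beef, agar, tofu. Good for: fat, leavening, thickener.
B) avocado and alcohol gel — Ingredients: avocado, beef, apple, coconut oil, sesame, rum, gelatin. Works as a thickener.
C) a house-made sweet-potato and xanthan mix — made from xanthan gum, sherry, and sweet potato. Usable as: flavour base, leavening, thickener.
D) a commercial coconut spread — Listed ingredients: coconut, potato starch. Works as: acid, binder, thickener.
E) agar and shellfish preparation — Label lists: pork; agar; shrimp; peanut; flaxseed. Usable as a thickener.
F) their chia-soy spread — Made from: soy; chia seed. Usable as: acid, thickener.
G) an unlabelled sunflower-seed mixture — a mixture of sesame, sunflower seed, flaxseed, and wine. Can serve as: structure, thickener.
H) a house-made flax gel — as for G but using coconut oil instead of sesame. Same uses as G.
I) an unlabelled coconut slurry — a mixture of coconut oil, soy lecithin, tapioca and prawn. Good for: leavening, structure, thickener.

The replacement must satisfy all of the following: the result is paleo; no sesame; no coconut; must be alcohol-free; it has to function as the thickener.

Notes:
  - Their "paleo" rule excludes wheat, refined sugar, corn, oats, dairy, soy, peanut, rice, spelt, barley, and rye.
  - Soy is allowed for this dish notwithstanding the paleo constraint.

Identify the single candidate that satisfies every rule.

A: has rye, so not paleo — no
B: has sesame, so not sesame-free; has rum, so not alcohol-free (and 1 more) — reject
C: has sherry, so not alcohol-free — no
D: has coconut, so not coconut-free — no
E: has peanut, so not paleo — no
F: soy is permitted under the paleo carve-out; nothing else excluded — keep
G: has sesame, so not sesame-free; has wine, so not alcohol-free — out
H: has wine, so not alcohol-free; has coconut oil, so not coconut-free — out
I: has coconut oil, so not coconut-free — no

F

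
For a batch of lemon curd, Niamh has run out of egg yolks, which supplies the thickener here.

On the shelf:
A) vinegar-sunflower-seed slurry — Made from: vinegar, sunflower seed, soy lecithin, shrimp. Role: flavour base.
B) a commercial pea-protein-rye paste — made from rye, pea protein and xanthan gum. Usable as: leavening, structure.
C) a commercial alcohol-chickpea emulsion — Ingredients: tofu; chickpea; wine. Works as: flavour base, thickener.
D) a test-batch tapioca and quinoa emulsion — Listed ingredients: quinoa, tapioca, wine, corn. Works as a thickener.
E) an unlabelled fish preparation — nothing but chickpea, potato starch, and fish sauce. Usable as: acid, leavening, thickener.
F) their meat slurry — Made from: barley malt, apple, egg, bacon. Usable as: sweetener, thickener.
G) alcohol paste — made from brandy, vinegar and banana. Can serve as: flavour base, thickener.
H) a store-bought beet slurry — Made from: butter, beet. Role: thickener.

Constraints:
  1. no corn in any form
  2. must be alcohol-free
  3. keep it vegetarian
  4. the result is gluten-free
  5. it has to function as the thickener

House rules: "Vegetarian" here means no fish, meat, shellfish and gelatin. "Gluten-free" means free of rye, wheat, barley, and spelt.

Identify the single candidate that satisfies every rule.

H

A: not usable as a thickener; has shrimp, so not vegetarian — out
B: not usable as a thickener; has rye, so not gluten-free — no
C: has wine, so not alcohol-free — reject
D: has wine, so not alcohol-free; has corn, so not corn-free — out
E: has fish sauce, so not vegetarian — reject
F: has bacon, so not vegetarian; has barley malt, so not gluten-free — no
G: has brandy, so not alcohol-free — no
H: only butter and beet; none excluded — keep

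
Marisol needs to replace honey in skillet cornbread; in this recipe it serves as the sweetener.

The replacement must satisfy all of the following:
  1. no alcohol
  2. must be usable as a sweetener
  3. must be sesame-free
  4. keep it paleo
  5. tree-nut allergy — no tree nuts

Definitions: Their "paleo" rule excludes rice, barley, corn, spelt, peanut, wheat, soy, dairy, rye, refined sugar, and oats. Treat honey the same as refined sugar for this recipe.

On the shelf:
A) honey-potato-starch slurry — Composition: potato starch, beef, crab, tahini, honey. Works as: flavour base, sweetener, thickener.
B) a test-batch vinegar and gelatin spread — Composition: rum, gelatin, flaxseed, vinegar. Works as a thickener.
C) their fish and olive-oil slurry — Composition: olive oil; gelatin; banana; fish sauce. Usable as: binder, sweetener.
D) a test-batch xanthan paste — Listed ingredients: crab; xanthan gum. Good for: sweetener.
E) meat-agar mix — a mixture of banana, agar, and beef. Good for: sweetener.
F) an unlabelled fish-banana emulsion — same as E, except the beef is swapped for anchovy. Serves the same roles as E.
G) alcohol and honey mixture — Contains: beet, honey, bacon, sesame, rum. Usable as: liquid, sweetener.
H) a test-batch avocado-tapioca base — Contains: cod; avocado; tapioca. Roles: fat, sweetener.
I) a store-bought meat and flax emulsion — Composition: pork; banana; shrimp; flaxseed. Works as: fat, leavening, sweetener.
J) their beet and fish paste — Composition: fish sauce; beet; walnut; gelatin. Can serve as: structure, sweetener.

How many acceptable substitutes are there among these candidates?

6

A: has honey, so not paleo; has tahini, so not sesame-free — no
B: not usable as a sweetener; has rum, so not alcohol-free — reject
C: works as a sweetener, paleo, no sesame — keep
D: only crab and xanthan gum; none excluded — OK
E: only beef, banana and agar; none excluded — valid
F: only anchovy, banana and agar; none excluded — keep
G: has honey, so not paleo; has rum, so not alcohol-free (and 1 more) — reject
H: works as a sweetener, no alcohol, paleo — keep
I: pork and shrimp etc. — none of it excluded — valid
J: has walnut, so not tree-nut-free — out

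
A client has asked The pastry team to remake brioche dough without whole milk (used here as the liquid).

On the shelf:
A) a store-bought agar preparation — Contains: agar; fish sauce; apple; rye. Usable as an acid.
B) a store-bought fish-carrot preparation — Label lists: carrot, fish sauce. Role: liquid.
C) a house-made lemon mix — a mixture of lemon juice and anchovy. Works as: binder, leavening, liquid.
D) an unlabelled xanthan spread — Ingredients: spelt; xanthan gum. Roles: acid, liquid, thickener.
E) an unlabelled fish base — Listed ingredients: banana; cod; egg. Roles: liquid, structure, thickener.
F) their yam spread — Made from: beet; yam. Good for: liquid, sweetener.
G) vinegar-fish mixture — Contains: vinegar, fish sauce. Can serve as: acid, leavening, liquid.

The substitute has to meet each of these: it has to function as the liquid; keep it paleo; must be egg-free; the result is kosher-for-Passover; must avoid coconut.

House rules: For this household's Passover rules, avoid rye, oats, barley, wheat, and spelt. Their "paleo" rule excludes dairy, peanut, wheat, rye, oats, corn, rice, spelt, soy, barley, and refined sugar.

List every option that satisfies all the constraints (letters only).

A: not usable as a liquid; has rye, so not kosher-for-Passover (and 1 more) — reject
B: only fish sauce and carrot; none excluded — valid
C: works as a liquid, kosher-for-Passover, no egg — valid
D: has spelt, so not kosher-for-Passover; has spelt, so not paleo — reject
E: has egg, so not egg-free — no
F: only yam and beet; none excluded — OK
G: works as a liquid, kosher-for-Passover, paleo — keep

B, C, F, G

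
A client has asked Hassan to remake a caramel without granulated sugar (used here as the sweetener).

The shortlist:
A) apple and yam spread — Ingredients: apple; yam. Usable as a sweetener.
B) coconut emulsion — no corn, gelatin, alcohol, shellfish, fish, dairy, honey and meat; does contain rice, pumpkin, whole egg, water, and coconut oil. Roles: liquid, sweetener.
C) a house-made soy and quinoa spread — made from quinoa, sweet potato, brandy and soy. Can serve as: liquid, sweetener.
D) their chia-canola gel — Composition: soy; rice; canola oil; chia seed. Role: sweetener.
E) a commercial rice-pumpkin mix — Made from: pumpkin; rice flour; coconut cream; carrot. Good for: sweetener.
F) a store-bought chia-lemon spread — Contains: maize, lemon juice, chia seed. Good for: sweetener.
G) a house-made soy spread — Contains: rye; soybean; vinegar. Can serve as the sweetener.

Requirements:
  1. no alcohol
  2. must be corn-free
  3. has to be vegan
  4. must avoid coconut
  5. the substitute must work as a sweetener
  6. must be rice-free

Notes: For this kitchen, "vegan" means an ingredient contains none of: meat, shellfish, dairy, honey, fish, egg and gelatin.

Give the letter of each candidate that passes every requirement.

A, G

A: only apple and yam; none excluded — keep
B: has whole egg, so not vegan; has rice, so not rice-free (and 1 more) — reject
C: has brandy, so not alcohol-free — no
D: has rice, so not rice-free — reject
E: has rice flour, so not rice-free; has coconut cream, so not coconut-free — out
F: has maize, so not corn-free — no
G: only rye, soybean, and vinegar; none excluded — keep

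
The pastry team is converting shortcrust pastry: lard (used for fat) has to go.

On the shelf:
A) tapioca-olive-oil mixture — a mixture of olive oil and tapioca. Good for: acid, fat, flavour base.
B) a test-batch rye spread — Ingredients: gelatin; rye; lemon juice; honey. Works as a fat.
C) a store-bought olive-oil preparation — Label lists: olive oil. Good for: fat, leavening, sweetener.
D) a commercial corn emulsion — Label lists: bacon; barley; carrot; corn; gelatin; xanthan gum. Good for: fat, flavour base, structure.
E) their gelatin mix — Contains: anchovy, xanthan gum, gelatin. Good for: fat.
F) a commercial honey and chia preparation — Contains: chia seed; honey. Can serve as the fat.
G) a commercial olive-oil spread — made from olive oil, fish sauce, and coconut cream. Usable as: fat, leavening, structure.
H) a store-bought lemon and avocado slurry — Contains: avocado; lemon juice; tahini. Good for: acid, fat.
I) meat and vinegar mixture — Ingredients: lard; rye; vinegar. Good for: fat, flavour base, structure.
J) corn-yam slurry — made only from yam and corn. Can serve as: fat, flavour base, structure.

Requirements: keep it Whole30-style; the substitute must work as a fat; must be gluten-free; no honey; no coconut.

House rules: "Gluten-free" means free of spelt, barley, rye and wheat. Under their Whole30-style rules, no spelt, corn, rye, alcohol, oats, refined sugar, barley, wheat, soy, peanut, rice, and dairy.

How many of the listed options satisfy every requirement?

4

A: only olive oil and tapioca; none excluded — keep
B: has rye, so not gluten-free; has rye, so not Whole30-style (and 1 more) — out
C: only olive oil; none excluded — OK
D: has barley, so not gluten-free; has barley, so not Whole30-style — no
E: only anchovy, gelatin, and xanthan gum; none excluded — keep
F: has honey, so not honey-free — out
G: has coconut cream, so not coconut-free — reject
H: only tahini, lemon juice and avocado; none excluded — valid
I: has rye, so not gluten-free; has rye, so not Whole30-style — out
J: has corn, so not Whole30-style — no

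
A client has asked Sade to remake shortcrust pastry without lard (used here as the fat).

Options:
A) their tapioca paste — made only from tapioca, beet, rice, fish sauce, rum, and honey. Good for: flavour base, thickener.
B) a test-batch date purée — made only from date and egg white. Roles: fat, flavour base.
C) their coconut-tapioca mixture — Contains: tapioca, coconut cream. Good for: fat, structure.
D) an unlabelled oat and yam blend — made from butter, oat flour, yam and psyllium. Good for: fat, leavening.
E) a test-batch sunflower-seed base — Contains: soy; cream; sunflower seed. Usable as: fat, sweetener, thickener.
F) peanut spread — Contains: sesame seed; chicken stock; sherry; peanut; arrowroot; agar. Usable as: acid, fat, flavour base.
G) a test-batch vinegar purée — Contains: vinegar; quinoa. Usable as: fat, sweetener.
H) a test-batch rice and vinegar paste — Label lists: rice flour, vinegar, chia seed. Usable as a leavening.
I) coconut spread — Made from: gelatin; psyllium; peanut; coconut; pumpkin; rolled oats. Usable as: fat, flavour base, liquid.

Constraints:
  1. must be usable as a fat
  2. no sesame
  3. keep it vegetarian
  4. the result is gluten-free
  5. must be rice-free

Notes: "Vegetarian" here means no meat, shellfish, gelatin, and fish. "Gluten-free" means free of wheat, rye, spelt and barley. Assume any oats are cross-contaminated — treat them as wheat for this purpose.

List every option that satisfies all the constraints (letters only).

A: not usable as a fat; has fish sauce, so not vegetarian (and 1 more) — out
B: works as a fat, no sesame, gluten-free — keep
C: only coconut cream and tapioca; none excluded — OK
D: has oat flour, so not gluten-free — no
E: only cream, soy and sunflower seed; none excluded — OK
F: has chicken stock, so not vegetarian; has sesame seed, so not sesame-free — no
G: only vinegar and quinoa; none excluded — keep
H: not usable as a fat; has rice flour, so not rice-free — no
I: has gelatin, so not vegetarian; has rolled oats, so not gluten-free — reject

B, C, E, G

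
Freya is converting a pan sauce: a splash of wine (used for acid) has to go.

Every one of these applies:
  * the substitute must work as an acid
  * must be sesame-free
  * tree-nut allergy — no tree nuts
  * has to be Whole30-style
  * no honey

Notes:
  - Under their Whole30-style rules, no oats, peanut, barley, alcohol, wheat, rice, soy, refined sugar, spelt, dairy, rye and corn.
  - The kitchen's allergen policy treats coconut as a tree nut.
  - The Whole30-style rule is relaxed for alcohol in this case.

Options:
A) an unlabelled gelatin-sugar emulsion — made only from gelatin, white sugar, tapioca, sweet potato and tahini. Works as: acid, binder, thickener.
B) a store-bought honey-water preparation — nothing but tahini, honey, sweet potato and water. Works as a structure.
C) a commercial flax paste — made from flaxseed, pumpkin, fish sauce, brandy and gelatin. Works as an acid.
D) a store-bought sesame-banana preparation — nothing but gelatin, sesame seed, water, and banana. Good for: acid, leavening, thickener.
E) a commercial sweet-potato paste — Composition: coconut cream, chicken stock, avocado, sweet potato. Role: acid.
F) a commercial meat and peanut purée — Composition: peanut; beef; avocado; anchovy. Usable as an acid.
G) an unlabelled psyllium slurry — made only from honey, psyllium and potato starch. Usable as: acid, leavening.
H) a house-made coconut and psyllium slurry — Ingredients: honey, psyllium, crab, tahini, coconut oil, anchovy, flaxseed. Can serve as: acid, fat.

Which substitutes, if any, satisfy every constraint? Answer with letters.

A: has white sugar, so not Whole30-style; has tahini, so not sesame-free — out
B: not usable as an acid; has honey, so not honey-free (and 1 more) — out
C: alcohol is permitted under the Whole30-style carve-out; nothing else excluded — keep
D: has sesame seed, so not sesame-free — out
E: has coconut cream, so not tree-nut-free — no
F: has peanut, so not Whole30-style — reject
G: has honey, so not honey-free — out
H: has honey, so not honey-free; has tahini, so not sesame-free (and 1 more) — no

C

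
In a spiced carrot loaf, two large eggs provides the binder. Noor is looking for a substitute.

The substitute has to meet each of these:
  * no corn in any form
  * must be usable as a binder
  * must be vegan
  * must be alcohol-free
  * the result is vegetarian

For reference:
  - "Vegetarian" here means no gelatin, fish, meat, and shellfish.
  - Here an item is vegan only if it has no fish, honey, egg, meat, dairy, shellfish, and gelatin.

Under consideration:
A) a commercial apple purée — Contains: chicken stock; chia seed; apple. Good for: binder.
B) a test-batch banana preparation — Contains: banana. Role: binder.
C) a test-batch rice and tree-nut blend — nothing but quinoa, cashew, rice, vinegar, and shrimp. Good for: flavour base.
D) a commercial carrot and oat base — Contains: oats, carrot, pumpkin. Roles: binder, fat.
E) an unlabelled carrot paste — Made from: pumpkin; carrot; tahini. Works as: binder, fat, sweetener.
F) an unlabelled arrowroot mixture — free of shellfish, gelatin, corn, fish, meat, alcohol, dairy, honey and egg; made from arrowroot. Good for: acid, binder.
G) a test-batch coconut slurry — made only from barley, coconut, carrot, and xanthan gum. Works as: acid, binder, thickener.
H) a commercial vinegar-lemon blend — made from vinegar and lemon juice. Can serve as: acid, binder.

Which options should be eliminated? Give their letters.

A: has chicken stock, so not vegetarian; has chicken stock, so not vegan — reject
B: every rule checks out — valid
C: not usable as a binder; has shrimp, so not vegetarian (and 1 more) — no
D: only oats, pumpkin, and carrot; none excluded — keep
E: only tahini, pumpkin, and carrot; none excluded — valid
F: vegan, vegetarian — valid
G: works as a binder, vegan, no corn — keep
H: works as a binder, vegan, vegetarian — valid

A, C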